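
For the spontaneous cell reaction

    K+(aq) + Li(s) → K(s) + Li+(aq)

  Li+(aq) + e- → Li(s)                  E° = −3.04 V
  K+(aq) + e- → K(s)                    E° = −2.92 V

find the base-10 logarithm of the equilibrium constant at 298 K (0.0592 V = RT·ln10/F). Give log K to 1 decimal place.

The K⁺/K couple is reduced (cathode); E°cell = −2.92 − (−3.04) = +0.12 V with n = 1.
At equilibrium E = 0, so log K = nE°cell / 0.0592 = (1)(+0.12) / 0.0592 = 2.0.

log K = 2.0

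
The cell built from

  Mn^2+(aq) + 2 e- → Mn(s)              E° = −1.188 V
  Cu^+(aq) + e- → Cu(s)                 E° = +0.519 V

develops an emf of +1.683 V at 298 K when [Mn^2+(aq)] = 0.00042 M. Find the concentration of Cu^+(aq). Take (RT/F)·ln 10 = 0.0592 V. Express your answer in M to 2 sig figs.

0.0081 M

With Cu⁺/Cu at the cathode and Mn²⁺/Mn at the anode, E°cell = +0.519 − (−1.188) = +1.707 V (n = 2).
Since E = E° − (0.0592/n)·log Q, log Q = n(E° − E)/0.0592 = 0.811.
Balancing electrons gives 2 Cu^+(aq) + Mn(s) → 2 Cu(s) + Mn^2+(aq); thus Q = [Mn^2+(aq)] / [Cu^+(aq)]^2.
Solving for the unknown gives log [Cu^+(aq)] = −2.094, so [Cu^+(aq)] ≈ 0.0081 M.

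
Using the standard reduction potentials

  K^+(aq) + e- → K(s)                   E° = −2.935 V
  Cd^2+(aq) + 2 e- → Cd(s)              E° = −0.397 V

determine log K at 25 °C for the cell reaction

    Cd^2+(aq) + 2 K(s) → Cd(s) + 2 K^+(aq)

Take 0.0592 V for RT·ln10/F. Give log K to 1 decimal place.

log K = 85.7

The Cd²⁺/Cd couple is reduced (cathode); E°cell = −0.397 − (−2.935) = +2.538 V with n = 2.
At equilibrium E = 0, so log K = nE°cell / 0.0592 = (2)(+2.538) / 0.0592 = 85.7.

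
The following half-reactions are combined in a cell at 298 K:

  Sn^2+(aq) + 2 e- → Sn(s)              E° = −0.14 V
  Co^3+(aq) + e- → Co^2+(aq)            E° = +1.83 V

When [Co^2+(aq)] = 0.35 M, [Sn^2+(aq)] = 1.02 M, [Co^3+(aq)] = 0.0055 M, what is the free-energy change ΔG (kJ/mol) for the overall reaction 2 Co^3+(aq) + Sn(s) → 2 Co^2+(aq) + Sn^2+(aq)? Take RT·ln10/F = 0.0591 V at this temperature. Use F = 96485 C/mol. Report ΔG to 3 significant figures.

−360 kJ/mol

The standard cell potential is +1.83 − (−0.14) = +1.97 V, with n = 2 electrons in the balanced equation.
The reaction quotient is ([Co^2+(aq)]^2·[Sn^2+(aq)]) / [Co^3+(aq)]^2 = 4.13×10^3; by Nernst, E = +1.97 − (0.0591/2)(3.616) = +1.8631 V.
Finally ΔG = −nFE = −(2)(96485 C/mol)(+1.8631 V) = −360 kJ/mol.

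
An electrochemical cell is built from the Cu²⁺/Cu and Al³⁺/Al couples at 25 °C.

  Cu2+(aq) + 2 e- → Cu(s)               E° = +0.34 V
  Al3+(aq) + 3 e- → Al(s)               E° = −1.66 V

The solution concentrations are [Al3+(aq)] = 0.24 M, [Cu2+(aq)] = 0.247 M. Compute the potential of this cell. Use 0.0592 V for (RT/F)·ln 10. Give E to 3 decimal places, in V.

+1.994 V

The Cu²⁺/Cu couple has the more positive E°, so it is the cathode; Al³⁺/Al is the anode.
E°cell = +0.34 − (−1.66) = +2.00 V, with n = 6 electrons transferred.
Balancing gives 3 Cu2+(aq) + 2 Al(s) → 3 Cu(s) + 2 Al3+(aq); hence Q = [Al3+(aq)]^2 / [Cu2+(aq)]^3 = 3.82 (log Q = 0.582).
By the Nernst equation, E = +2.00 − (0.0592/6)·(0.582) = +1.994 V.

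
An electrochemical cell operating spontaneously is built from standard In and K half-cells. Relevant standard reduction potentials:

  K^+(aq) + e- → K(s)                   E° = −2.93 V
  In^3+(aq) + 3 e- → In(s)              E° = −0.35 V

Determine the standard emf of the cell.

+2.58 V

The In³⁺/In couple has the higher E°, so In ion is reduced (cathode) and K is oxidized (anode).
E°cell = E°(cathode) − E°(anode) = −0.35 − (−2.93) = +2.58 V.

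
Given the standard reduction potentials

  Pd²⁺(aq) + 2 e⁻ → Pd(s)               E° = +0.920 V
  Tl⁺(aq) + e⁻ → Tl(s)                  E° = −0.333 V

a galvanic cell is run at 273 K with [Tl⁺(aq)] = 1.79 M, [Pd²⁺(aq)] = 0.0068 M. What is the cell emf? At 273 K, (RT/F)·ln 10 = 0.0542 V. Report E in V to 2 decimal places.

Pd²⁺/Pd is reduced (cathode, E° = +0.920 V) and Tl⁺/Tl is oxidized (anode).
The standard potential is +0.920 − (−0.333) = +1.253 V and the balanced reaction transfers n = 2 electrons.
The balanced reaction is Pd²⁺(aq) + 2 Tl(s) → Pd(s) + 2 Tl⁺(aq), so Q = [Tl⁺(aq)]^2 / [Pd²⁺(aq)] = 471 and log Q = 2.673.
By the Nernst equation, E = +1.253 − (0.0542/2)·(2.673) = +1.18 V.

+1.18 V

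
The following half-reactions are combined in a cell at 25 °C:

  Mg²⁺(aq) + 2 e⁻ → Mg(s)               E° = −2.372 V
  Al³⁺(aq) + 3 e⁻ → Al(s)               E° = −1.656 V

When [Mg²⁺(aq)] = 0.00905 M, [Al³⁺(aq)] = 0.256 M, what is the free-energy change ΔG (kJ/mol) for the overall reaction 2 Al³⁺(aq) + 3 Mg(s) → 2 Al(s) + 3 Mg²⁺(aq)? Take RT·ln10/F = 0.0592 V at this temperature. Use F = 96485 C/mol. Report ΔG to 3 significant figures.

With Al³⁺/Al reduced at the cathode, E°cell = −1.656 − (−2.372) = +0.716 V and n = 6.
The reaction quotient is [Mg²⁺(aq)]^3 / [Al³⁺(aq)]^2 = 1.13×10^−5; by Nernst, E = +0.716 − (0.0592/6)(−4.947) = +0.7648 V.
Finally ΔG = −nFE = −(6)(96485 C/mol)(+0.7648 V) = −443 kJ/mol.

−443 kJ/mol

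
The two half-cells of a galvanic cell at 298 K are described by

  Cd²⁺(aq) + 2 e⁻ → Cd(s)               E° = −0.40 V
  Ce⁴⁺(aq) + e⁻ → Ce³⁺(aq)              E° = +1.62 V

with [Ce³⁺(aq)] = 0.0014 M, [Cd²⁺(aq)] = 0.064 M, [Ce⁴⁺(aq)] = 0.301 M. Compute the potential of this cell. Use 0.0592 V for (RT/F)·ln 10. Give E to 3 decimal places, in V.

Since E°(Ce⁴⁺/Ce³⁺) > E°(Cd²⁺/Cd), Ce⁴⁺/Ce³⁺ serves as the cathode.
The standard potential is +1.62 − (−0.40) = +2.02 V and the balanced reaction transfers n = 2 electrons.
The balanced reaction is 2 Ce⁴⁺(aq) + Cd(s) → 2 Ce³⁺(aq) + Cd²⁺(aq), so Q = ([Ce³⁺(aq)]^2·[Cd²⁺(aq)]) / [Ce⁴⁺(aq)]^2 = 1.38×10^−6 and log Q = −5.859.
E = E° − (0.0592/n)·log Q = +2.02 − (0.0592/2)(−5.859) = +2.193 V.

+2.193 V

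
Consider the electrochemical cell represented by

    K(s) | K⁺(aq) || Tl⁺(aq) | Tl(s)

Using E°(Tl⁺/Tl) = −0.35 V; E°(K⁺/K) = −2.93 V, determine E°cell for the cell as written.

+2.58 V

By convention the left-hand electrode in cell notation is the anode (oxidation) and the right-hand electrode is the cathode (reduction).
E°cell = E°(right) − E°(left) = −0.35 − (−2.93) = +2.58 V.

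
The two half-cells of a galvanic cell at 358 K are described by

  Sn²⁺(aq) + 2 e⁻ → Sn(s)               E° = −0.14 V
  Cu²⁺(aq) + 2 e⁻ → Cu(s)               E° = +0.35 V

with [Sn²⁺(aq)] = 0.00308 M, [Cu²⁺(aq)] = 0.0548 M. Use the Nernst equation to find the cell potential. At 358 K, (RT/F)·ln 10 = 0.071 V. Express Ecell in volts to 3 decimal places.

The Cu²⁺/Cu couple has the more positive E°, so it is the cathode; Sn²⁺/Sn is the anode.
E°cell = +0.35 − (−0.14) = +0.49 V, with n = 2 electrons transferred.
Balancing gives Cu²⁺(aq) + Sn(s) → Cu(s) + Sn²⁺(aq); hence Q = [Sn²⁺(aq)] / [Cu²⁺(aq)] = 0.0562 (log Q = −1.250).
By the Nernst equation, E = +0.49 − (0.071/2)·(−1.250) = +0.534 V.

+0.534 V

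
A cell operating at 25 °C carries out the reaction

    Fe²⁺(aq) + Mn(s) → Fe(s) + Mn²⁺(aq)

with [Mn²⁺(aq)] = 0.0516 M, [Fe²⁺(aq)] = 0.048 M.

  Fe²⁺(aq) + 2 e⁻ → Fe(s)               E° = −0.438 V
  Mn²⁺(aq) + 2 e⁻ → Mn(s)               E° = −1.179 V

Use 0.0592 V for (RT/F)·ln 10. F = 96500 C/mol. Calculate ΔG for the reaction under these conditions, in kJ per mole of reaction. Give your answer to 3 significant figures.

E°cell = −0.438 − (−1.179) = +0.741 V; the balanced reaction transfers n = 2 electrons.
Here Q = [Mn²⁺(aq)] / [Fe²⁺(aq)] = 1.07 (log Q = 0.031), giving E = +0.741 − (0.0592/2)·(0.031) = +0.7401 V.
Finally ΔG = −nFE = −(2)(96500 C/mol)(+0.7401 V) = −143 kJ/mol.

−143 kJ/mol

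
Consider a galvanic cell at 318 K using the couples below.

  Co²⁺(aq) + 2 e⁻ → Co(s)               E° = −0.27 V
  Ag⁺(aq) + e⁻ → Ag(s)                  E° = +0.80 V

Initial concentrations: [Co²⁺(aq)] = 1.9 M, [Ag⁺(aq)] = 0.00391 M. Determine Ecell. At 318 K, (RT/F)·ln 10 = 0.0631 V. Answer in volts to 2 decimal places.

Since E°(Ag⁺/Ag) > E°(Co²⁺/Co), Ag⁺/Ag serves as the cathode.
E°cell = +0.80 − (−0.27) = +1.07 V, with n = 2 electrons transferred.
The balanced reaction is 2 Ag⁺(aq) + Co(s) → 2 Ag(s) + Co²⁺(aq), so Q = [Co²⁺(aq)] / [Ag⁺(aq)]^2 = 1.24×10^5 and log Q = 5.094.
By the Nernst equation, E = +1.07 − (0.0631/2)·(5.094) = +0.91 V.

+0.91 V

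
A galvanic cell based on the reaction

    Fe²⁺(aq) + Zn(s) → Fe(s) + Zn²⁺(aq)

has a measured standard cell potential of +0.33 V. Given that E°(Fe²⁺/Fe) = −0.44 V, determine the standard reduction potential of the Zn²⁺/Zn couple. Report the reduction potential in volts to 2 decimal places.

In the reaction as written the Fe²⁺/Fe couple is reduced (cathode) and Zn²⁺/Zn is oxidized (anode), so E°cell = E°(Fe²⁺/Fe) − E°(Zn²⁺/Zn).
E°(Zn²⁺/Zn) = E°(cathode) − E°cell = −0.44 − (+0.33) = −0.77 V.

−0.77 V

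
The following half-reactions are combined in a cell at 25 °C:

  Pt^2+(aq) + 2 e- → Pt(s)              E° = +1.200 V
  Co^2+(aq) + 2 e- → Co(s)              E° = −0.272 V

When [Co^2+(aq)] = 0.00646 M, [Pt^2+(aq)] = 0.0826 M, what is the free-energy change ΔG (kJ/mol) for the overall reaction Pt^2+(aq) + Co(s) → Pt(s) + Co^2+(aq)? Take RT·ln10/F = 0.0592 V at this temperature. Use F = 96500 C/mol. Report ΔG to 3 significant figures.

−290 kJ/mol

E°cell = +1.200 − (−0.272) = +1.472 V; the balanced reaction transfers n = 2 electrons.
Q = [Co^2+(aq)] / [Pt^2+(aq)] = 0.0782, so log Q = −1.107 and E = +1.472 − (0.0592/2)(−1.107) = +1.5048 V.
Then ΔG = −nFE = −2 × 96500 × +1.5048 J/mol = −290 kJ/mol.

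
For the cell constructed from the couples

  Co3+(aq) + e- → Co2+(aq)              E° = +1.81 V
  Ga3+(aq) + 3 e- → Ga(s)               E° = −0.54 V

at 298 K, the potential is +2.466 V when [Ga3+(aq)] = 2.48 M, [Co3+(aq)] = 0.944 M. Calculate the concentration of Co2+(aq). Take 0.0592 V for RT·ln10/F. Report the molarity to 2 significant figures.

With Co³⁺/Co²⁺ at the cathode and Ga³⁺/Ga at the anode, E°cell = +1.81 − (−0.54) = +2.35 V (n = 3).
Since E = E° − (0.0592/n)·log Q, log Q = n(E° − E)/0.0592 = −5.878.
For 3 Co3+(aq) + Ga(s) → 3 Co2+(aq) + Ga3+(aq), the reaction quotient is Q = ([Co2+(aq)]^3·[Ga3+(aq)]) / [Co3+(aq)]^3.
Solving for the unknown gives log [Co2+(aq)] = −2.116, so [Co2+(aq)] ≈ 0.0077 M.

0.0077 M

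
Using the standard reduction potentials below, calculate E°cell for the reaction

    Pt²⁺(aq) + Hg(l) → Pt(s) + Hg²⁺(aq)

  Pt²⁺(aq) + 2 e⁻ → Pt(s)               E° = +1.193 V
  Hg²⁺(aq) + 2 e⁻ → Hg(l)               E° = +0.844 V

+0.349 V

In the reaction as written, Pt²⁺(aq) is reduced (cathode) and Hg²⁺(aq) is produced by oxidation at the anode.
E°cell = E°(cathode) − E°(anode) = +1.193 − (+0.844) = +0.349 V.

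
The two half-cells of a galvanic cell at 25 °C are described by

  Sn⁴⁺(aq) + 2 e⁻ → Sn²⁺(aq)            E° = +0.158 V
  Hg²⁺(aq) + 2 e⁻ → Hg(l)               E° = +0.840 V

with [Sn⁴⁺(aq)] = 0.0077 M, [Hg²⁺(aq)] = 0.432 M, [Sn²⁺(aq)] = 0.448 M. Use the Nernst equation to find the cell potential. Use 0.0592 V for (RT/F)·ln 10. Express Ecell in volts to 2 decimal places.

+0.72 V

The Hg²⁺/Hg couple has the more positive E°, so it is the cathode; Sn⁴⁺/Sn²⁺ is the anode.
The standard potential is +0.840 − (+0.158) = +0.682 V and the balanced reaction transfers n = 2 electrons.
For the overall reaction Hg²⁺(aq) + Sn²⁺(aq) → Hg(l) + Sn⁴⁺(aq), Q = [Sn⁴⁺(aq)] / ([Hg²⁺(aq)]·[Sn²⁺(aq)]) = 0.0398, giving log Q = −1.400.
By the Nernst equation, E = +0.682 − (0.0592/2)·(−1.400) = +0.72 V.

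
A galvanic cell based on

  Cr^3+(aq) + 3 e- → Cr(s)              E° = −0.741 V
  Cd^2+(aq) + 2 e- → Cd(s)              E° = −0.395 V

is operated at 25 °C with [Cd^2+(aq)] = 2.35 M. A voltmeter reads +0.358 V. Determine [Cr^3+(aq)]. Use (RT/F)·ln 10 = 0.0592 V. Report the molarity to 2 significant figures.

0.89 M

The Cd²⁺/Cd couple has the larger reduction potential, so it is the cathode: E°cell = −0.395 − (−0.741) = +0.346 V and n = 6.
Since E = E° − (0.0592/n)·log Q, log Q = n(E° − E)/0.0592 = −1.216.
The balanced reaction is 3 Cd^2+(aq) + 2 Cr(s) → 3 Cd(s) + 2 Cr^3+(aq), so Q = [Cr^3+(aq)]^2 / [Cd^2+(aq)]^3.
Isolating [Cr^3+(aq)] in Q = 10^{−1.216} yields log [Cr^3+(aq)] = −0.051, i.e. 0.89 M.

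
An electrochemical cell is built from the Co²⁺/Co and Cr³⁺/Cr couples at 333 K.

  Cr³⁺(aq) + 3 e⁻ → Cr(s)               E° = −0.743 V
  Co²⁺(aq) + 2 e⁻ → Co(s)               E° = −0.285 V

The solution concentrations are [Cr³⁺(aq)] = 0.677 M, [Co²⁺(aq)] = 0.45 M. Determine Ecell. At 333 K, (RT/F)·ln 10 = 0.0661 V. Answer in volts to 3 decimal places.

Since E°(Co²⁺/Co) > E°(Cr³⁺/Cr), Co²⁺/Co serves as the cathode.
The standard potential is −0.285 − (−0.743) = +0.458 V and the balanced reaction transfers n = 6 electrons.
Balancing gives 3 Co²⁺(aq) + 2 Cr(s) → 3 Co(s) + 2 Cr³⁺(aq); hence Q = [Cr³⁺(aq)]^2 / [Co²⁺(aq)]^3 = 5.03 (log Q = 0.702).
E = E° − (0.0661/n)·log Q = +0.458 − (0.0661/6)(0.702) = +0.450 V.

+0.450 V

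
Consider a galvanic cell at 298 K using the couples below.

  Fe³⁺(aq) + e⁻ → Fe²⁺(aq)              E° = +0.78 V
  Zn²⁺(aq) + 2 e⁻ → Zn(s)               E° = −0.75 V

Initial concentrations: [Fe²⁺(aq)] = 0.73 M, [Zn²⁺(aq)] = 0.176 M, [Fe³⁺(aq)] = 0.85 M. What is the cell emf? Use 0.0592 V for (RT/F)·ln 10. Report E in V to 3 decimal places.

Since E°(Fe³⁺/Fe²⁺) > E°(Zn²⁺/Zn), Fe³⁺/Fe²⁺ serves as the cathode.
The standard potential is +0.78 − (−0.75) = +1.53 V and the balanced reaction transfers n = 2 electrons.
Balancing gives 2 Fe³⁺(aq) + Zn(s) → 2 Fe²⁺(aq) + Zn²⁺(aq); hence Q = ([Fe²⁺(aq)]^2·[Zn²⁺(aq)]) / [Fe³⁺(aq)]^2 = 0.13 (log Q = −0.887).
By the Nernst equation, E = +1.53 − (0.0592/2)·(−0.887) = +1.556 V.

+1.556 V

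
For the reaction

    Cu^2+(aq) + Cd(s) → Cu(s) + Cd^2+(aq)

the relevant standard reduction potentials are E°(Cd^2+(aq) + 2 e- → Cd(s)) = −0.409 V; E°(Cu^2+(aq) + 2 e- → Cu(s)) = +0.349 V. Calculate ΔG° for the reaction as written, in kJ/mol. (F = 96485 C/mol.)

−146 kJ/mol

In the reaction as written Cu^2+(aq) is reduced, so the Cu²⁺/Cu couple is the cathode and Cd²⁺/Cd is the anode.
E°cell = +0.349 − (−0.409) = +0.758 V; balancing electrons gives n = 2.
ΔG° = −nFE°cell = −(2)(96485)(+0.758) J/mol = −146 kJ/mol.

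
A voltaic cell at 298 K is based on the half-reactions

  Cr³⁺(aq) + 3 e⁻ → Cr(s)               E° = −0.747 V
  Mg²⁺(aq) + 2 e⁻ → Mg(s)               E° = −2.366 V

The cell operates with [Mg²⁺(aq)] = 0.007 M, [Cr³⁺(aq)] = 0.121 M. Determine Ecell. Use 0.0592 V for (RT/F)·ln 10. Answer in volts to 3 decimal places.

+1.665 V

The Cr³⁺/Cr couple has the more positive E°, so it is the cathode; Mg²⁺/Mg is the anode.
E°cell = E°cat − E°an = −0.747 − (−2.366) = +1.619 V; n = 6.
The balanced reaction is 2 Cr³⁺(aq) + 3 Mg(s) → 2 Cr(s) + 3 Mg²⁺(aq), so Q = [Mg²⁺(aq)]^3 / [Cr³⁺(aq)]^2 = 2.34×10^−5 and log Q = −4.630.
By the Nernst equation, E = +1.619 − (0.0592/6)·(−4.630) = +1.665 V.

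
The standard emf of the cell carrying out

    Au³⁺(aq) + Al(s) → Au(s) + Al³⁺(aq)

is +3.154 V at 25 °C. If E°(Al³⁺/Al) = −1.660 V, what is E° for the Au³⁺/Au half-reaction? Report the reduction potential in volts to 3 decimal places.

In the reaction as written the Au³⁺/Au couple is reduced (cathode) and Al³⁺/Al is oxidized (anode), so E°cell = E°(Au³⁺/Au) − E°(Al³⁺/Al).
E°(Au³⁺/Au) = E°cell + E°(anode) = +3.154 + (−1.660) = +1.494 V.

+1.494 V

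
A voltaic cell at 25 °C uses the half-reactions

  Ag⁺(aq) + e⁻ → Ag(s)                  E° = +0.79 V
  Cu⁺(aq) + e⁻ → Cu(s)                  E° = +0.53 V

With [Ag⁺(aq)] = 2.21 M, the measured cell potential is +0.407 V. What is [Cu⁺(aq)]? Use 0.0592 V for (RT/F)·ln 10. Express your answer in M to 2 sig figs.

0.0073 M

Ag⁺/Ag is the cathode (higher E°); E°cell = +0.79 − (+0.53) = +0.26 V with n = 1.
From the Nernst equation, log Q = n(E° − E)/0.0592 = 1·(+0.26 − (+0.407))/0.0592 = −2.483.
For Ag⁺(aq) + Cu(s) → Ag(s) + Cu⁺(aq), the reaction quotient is Q = [Cu⁺(aq)] / [Ag⁺(aq)].
Isolating [Cu⁺(aq)] in Q = 10^{−2.483} yields log [Cu⁺(aq)] = −2.139, i.e. 0.0073 M.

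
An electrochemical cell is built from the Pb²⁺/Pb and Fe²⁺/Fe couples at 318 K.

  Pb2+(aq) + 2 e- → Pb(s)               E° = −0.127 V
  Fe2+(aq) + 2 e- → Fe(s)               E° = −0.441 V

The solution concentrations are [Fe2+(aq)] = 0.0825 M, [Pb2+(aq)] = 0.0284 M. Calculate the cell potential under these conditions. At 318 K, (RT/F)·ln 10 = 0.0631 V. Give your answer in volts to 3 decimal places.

The Pb²⁺/Pb couple has the more positive E°, so it is the cathode; Fe²⁺/Fe is the anode.
E°cell = E°cat − E°an = −0.127 − (−0.441) = +0.314 V; n = 2.
Balancing gives Pb2+(aq) + Fe(s) → Pb(s) + Fe2+(aq); hence Q = [Fe2+(aq)] / [Pb2+(aq)] = 2.9 (log Q = 0.463).
E = E° − (0.0631/n)·log Q = +0.314 − (0.0631/2)(0.463) = +0.299 V.

+0.299 V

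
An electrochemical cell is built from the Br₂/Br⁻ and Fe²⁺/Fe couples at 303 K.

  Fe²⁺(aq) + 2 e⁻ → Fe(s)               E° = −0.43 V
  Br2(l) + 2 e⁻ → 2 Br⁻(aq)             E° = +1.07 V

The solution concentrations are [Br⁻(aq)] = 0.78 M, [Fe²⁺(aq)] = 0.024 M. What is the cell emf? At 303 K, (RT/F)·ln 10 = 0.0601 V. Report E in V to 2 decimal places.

+1.56 V

Br₂/Br⁻ is reduced (cathode, E° = +1.07 V) and Fe²⁺/Fe is oxidized (anode).
E°cell = +1.07 − (−0.43) = +1.50 V, with n = 2 electrons transferred.
Balancing gives Br2(l) + Fe(s) → 2 Br⁻(aq) + Fe²⁺(aq); hence Q = [Br⁻(aq)]^2·[Fe²⁺(aq)] = 0.0146 (log Q = −1.836).
Applying E = E° − (RT ln10/nF)·log Q gives +1.50 − (0.0601/2)(−1.836) = +1.56 V.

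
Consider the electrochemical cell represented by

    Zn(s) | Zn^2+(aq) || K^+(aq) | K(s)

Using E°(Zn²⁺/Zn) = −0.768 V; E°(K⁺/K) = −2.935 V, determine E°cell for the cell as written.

By convention the left-hand electrode in cell notation is the anode (oxidation) and the right-hand electrode is the cathode (reduction).
E°cell = E°(right) − E°(left) = −2.935 − (−0.768) = −2.167 V.
The negative sign shows that, as written, the cell would require an external voltage to drive the reaction.

−2.167 V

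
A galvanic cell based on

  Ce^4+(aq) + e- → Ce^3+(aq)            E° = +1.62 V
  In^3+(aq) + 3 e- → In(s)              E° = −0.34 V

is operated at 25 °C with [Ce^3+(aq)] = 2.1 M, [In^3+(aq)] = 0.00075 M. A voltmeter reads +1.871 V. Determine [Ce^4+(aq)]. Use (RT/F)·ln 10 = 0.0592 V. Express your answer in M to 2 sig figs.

0.0060 M

Ce⁴⁺/Ce³⁺ is the cathode (higher E°); E°cell = +1.62 − (−0.34) = +1.96 V with n = 3.
Since E = E° − (0.0592/n)·log Q, log Q = n(E° − E)/0.0592 = 4.510.
Balancing electrons gives 3 Ce^4+(aq) + In(s) → 3 Ce^3+(aq) + In^3+(aq); thus Q = ([Ce^3+(aq)]^3·[In^3+(aq)]) / [Ce^4+(aq)]^3.
Solving for the unknown gives log [Ce^4+(aq)] = −2.223, so [Ce^4+(aq)] ≈ 0.0060 M.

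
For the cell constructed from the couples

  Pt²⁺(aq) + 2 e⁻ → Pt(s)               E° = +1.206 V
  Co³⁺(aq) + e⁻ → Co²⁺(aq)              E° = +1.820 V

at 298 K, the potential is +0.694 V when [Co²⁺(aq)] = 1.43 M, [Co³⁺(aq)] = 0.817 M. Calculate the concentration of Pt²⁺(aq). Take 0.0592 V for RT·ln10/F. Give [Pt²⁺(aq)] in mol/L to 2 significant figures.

0.00065 M

The Co³⁺/Co²⁺ couple has the larger reduction potential, so it is the cathode: E°cell = +1.820 − (+1.206) = +0.614 V and n = 2.
Rearranging E = E° − (0.0592/n)·log Q gives log Q = 2(+0.614 − (+0.694))/0.0592 = −2.703.
Balancing electrons gives 2 Co³⁺(aq) + Pt(s) → 2 Co²⁺(aq) + Pt²⁺(aq); thus Q = ([Co²⁺(aq)]^2·[Pt²⁺(aq)]) / [Co³⁺(aq)]^2.
Isolating [Pt²⁺(aq)] in Q = 10^{−2.703} yields log [Pt²⁺(aq)] = −3.189, i.e. 0.00065 M.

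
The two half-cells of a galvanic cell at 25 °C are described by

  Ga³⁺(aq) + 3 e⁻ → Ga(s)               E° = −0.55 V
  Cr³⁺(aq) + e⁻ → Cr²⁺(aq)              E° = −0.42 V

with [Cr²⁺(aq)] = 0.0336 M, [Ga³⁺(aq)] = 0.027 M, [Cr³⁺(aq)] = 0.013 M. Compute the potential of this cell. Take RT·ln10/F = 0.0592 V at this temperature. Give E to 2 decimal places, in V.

The Cr³⁺/Cr²⁺ couple has the more positive E°, so it is the cathode; Ga³⁺/Ga is the anode.
The standard potential is −0.42 − (−0.55) = +0.13 V and the balanced reaction transfers n = 3 electrons.
The balanced reaction is 3 Cr³⁺(aq) + Ga(s) → 3 Cr²⁺(aq) + Ga³⁺(aq), so Q = ([Cr²⁺(aq)]^3·[Ga³⁺(aq)]) / [Cr³⁺(aq)]^3 = 0.466 and log Q = −0.331.
E = E° − (0.0592/n)·log Q = +0.13 − (0.0592/3)(−0.331) = +0.14 V.

+0.14 V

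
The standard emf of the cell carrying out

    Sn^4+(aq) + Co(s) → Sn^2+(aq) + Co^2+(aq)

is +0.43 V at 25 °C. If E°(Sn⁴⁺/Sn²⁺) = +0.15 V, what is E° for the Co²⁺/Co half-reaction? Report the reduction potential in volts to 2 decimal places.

−0.28 V

In the reaction as written the Sn⁴⁺/Sn²⁺ couple is reduced (cathode) and Co²⁺/Co is oxidized (anode), so E°cell = E°(Sn⁴⁺/Sn²⁺) − E°(Co²⁺/Co).
E°(Co²⁺/Co) = E°(cathode) − E°cell = +0.15 − (+0.43) = −0.28 V.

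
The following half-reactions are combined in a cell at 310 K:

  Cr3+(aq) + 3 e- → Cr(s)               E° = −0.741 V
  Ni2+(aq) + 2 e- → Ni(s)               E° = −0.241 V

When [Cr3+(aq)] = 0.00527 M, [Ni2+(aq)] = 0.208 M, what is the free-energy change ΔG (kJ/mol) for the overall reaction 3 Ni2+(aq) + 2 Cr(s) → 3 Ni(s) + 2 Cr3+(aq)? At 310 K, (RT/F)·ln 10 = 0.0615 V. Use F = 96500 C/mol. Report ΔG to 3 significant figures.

−304 kJ/mol

E°cell = −0.241 − (−0.741) = +0.500 V; the balanced reaction transfers n = 6 electrons.
The reaction quotient is [Cr3+(aq)]^2 / [Ni2+(aq)]^3 = 0.00309; by Nernst, E = +0.500 − (0.0615/6)(−2.511) = +0.5257 V.
Finally ΔG = −nFE = −(6)(96500 C/mol)(+0.5257 V) = −304 kJ/mol.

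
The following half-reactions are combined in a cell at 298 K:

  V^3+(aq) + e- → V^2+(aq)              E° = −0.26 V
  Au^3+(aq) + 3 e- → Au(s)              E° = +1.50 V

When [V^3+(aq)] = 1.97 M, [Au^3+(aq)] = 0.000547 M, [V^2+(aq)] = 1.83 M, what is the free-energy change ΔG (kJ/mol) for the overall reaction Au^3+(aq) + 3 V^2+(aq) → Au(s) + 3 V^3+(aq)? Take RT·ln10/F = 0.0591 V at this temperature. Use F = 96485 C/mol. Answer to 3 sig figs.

−490 kJ/mol

E°cell = +1.50 − (−0.26) = +1.76 V; the balanced reaction transfers n = 3 electrons.
Q = [V^3+(aq)]^3 / ([Au^3+(aq)]·[V^2+(aq)]^3) = 2.28×10^3, so log Q = 3.358 and E = +1.76 − (0.0591/3)(3.358) = +1.6938 V.
ΔG = −nFE = −(3)(96485)(+1.6938) J/mol = −490 kJ/mol.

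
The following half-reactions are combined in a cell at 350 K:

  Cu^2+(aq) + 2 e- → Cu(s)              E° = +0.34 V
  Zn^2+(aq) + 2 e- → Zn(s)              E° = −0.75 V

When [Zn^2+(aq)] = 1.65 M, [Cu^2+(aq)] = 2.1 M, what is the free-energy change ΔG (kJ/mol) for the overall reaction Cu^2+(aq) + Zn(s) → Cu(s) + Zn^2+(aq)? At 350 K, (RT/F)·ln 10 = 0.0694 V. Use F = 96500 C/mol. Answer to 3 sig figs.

−211 kJ/mol

With Cu²⁺/Cu reduced at the cathode, E°cell = +0.34 − (−0.75) = +1.09 V and n = 2.
Q = [Zn^2+(aq)] / [Cu^2+(aq)] = 0.786, so log Q = −0.105 and E = +1.09 − (0.0694/2)(−0.105) = +1.0936 V.
Finally ΔG = −nFE = −(2)(96500 C/mol)(+1.0936 V) = −211 kJ/mol.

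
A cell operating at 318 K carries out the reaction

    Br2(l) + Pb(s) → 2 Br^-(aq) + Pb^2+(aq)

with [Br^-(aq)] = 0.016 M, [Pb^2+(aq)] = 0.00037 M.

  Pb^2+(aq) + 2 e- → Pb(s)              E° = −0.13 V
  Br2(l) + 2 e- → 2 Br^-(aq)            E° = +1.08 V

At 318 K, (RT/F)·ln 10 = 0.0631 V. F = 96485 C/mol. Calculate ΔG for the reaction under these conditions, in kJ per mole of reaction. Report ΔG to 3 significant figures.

E°cell = +1.08 − (−0.13) = +1.21 V; the balanced reaction transfers n = 2 electrons.
Here Q = [Br^-(aq)]^2·[Pb^2+(aq)] = 9.47×10^−8 (log Q = −7.024), giving E = +1.21 − (0.0631/2)·(−7.024) = +1.4316 V.
Finally ΔG = −nFE = −(2)(96485 C/mol)(+1.4316 V) = −276 kJ/mol.

−276 kJ/mol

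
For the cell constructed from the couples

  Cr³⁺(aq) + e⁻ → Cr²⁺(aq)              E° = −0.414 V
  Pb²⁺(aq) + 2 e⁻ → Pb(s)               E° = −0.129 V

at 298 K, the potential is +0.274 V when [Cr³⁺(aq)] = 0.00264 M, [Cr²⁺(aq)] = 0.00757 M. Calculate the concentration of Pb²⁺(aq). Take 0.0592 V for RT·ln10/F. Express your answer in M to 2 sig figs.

0.052 M

Pb²⁺/Pb is the cathode (higher E°); E°cell = −0.129 − (−0.414) = +0.285 V with n = 2.
Rearranging E = E° − (0.0592/n)·log Q gives log Q = 2(+0.285 − (+0.274))/0.0592 = 0.372.
Balancing electrons gives Pb²⁺(aq) + 2 Cr²⁺(aq) → Pb(s) + 2 Cr³⁺(aq); thus Q = [Cr³⁺(aq)]^2 / ([Pb²⁺(aq)]·[Cr²⁺(aq)]^2).
Isolating [Pb²⁺(aq)] in Q = 10^{0.372} yields log [Pb²⁺(aq)] = −1.287, i.e. 0.052 M.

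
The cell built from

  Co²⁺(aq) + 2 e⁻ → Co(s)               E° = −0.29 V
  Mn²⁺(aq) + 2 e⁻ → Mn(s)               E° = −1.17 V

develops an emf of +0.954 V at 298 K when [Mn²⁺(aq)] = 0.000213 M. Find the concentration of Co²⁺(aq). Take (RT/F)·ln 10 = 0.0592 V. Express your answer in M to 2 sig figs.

Co²⁺/Co is the cathode (higher E°); E°cell = −0.29 − (−1.17) = +0.88 V with n = 2.
Rearranging E = E° − (0.0592/n)·log Q gives log Q = 2(+0.88 − (+0.954))/0.0592 = −2.500.
Balancing electrons gives Co²⁺(aq) + Mn(s) → Co(s) + Mn²⁺(aq); thus Q = [Mn²⁺(aq)] / [Co²⁺(aq)].
Isolating [Co²⁺(aq)] in Q = 10^{−2.500} yields log [Co²⁺(aq)] = −1.172, i.e. 0.067 M.

0.067 M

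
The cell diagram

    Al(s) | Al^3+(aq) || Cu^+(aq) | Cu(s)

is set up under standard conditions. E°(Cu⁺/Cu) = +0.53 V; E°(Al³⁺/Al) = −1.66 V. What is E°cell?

+2.19 V

By convention the left-hand electrode in cell notation is the anode (oxidation) and the right-hand electrode is the cathode (reduction).
E°cell = E°(right) − E°(left) = +0.53 − (−1.66) = +2.19 V.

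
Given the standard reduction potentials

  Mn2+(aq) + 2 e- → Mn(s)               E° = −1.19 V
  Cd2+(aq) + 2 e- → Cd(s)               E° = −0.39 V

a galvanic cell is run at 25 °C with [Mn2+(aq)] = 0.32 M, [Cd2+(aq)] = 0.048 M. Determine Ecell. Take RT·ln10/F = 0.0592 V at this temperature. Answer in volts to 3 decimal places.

The Cd²⁺/Cd couple has the more positive E°, so it is the cathode; Mn²⁺/Mn is the anode.
The standard potential is −0.39 − (−1.19) = +0.80 V and the balanced reaction transfers n = 2 electrons.
The balanced reaction is Cd2+(aq) + Mn(s) → Cd(s) + Mn2+(aq), so Q = [Mn2+(aq)] / [Cd2+(aq)] = 6.67 and log Q = 0.824.
Applying E = E° − (RT ln10/nF)·log Q gives +0.80 − (0.0592/2)(0.824) = +0.776 V.

+0.776 V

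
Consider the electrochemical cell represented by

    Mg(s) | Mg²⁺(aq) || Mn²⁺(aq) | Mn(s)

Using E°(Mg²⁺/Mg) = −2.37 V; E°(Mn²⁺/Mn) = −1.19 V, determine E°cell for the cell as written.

By convention the left-hand electrode in cell notation is the anode (oxidation) and the right-hand electrode is the cathode (reduction).
E°cell = E°(right) − E°(left) = −1.19 − (−2.37) = +1.18 V.

+1.18 V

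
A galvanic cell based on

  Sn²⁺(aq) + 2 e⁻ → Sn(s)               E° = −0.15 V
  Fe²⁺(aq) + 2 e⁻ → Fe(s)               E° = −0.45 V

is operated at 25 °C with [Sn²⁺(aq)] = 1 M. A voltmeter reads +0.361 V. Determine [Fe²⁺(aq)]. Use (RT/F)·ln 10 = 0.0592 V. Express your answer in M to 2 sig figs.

0.0087 M

Sn²⁺/Sn is the cathode (higher E°); E°cell = −0.15 − (−0.45) = +0.30 V with n = 2.
Since E = E° − (0.0592/n)·log Q, log Q = n(E° − E)/0.0592 = −2.061.
Balancing electrons gives Sn²⁺(aq) + Fe(s) → Sn(s) + Fe²⁺(aq); thus Q = [Fe²⁺(aq)] / [Sn²⁺(aq)].
Solving for the unknown gives log [Fe²⁺(aq)] = −2.061, so [Fe²⁺(aq)] ≈ 0.0087 M.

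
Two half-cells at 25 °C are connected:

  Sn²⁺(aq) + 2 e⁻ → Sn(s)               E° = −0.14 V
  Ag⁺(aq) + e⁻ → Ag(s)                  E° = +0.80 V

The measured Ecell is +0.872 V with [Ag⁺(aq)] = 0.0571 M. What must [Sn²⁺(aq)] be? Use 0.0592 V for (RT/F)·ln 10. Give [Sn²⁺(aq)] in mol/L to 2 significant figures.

0.65 M

Ag⁺/Ag is the cathode (higher E°); E°cell = +0.80 − (−0.14) = +0.94 V with n = 2.
From the Nernst equation, log Q = n(E° − E)/0.0592 = 2·(+0.94 − (+0.872))/0.0592 = 2.297.
Balancing electrons gives 2 Ag⁺(aq) + Sn(s) → 2 Ag(s) + Sn²⁺(aq); thus Q = [Sn²⁺(aq)] / [Ag⁺(aq)]^2.
Isolating [Sn²⁺(aq)] in Q = 10^{2.297} yields log [Sn²⁺(aq)] = −0.190, i.e. 0.65 M.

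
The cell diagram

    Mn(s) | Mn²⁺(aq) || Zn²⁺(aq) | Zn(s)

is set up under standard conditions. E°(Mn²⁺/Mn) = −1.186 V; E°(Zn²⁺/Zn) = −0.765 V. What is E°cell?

By convention the left-hand electrode in cell notation is the anode (oxidation) and the right-hand electrode is the cathode (reduction).
E°cell = E°(right) − E°(left) = −0.765 − (−1.186) = +0.421 V.

+0.421 V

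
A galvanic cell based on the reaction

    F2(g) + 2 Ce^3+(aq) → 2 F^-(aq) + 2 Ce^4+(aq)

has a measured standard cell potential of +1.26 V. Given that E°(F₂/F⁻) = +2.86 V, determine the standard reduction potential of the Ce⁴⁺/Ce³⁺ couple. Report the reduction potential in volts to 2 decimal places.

+1.60 V

In the reaction as written the F₂/F⁻ couple is reduced (cathode) and Ce⁴⁺/Ce³⁺ is oxidized (anode), so E°cell = E°(F₂/F⁻) − E°(Ce⁴⁺/Ce³⁺).
E°(Ce⁴⁺/Ce³⁺) = E°(cathode) − E°cell = +2.86 − (+1.26) = +1.60 V.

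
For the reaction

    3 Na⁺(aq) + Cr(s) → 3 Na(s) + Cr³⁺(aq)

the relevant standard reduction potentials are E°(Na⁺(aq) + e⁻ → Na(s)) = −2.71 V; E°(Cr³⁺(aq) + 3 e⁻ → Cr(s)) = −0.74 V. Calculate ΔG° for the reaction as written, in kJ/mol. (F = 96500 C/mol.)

+570 kJ/mol

In the reaction as written Na⁺(aq) is reduced, so the Na⁺/Na couple is the cathode and Cr³⁺/Cr is the anode.
E°cell = −2.71 − (−0.74) = −1.97 V; balancing electrons gives n = 3.
ΔG° = −nFE°cell = −(3)(96500)(−1.97) J/mol = +570 kJ/mol.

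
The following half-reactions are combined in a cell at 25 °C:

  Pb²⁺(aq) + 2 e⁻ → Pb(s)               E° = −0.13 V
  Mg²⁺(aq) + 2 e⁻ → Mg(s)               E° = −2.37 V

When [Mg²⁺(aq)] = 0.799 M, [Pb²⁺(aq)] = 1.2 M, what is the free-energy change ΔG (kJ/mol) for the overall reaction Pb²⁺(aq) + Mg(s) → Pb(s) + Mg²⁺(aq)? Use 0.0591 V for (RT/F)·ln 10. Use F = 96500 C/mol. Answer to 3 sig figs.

−433 kJ/mol

The standard cell potential is −0.13 − (−2.37) = +2.24 V, with n = 2 electrons in the balanced equation.
The reaction quotient is [Mg²⁺(aq)] / [Pb²⁺(aq)] = 0.666; by Nernst, E = +2.24 − (0.0591/2)(−0.177) = +2.2452 V.
Then ΔG = −nFE = −2 × 96500 × +2.2452 J/mol = −433 kJ/mol.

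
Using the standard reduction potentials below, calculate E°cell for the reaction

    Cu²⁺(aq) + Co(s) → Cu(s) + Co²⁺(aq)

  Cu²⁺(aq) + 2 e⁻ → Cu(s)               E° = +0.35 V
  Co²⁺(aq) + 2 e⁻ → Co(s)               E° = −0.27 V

+0.62 V

Cu²⁺(aq) gains electrons, so the Cu²⁺/Cu couple is the cathode; the Co²⁺/Co couple is the anode.
E°cell = E°(cathode) − E°(anode) = +0.35 − (−0.27) = +0.62 V.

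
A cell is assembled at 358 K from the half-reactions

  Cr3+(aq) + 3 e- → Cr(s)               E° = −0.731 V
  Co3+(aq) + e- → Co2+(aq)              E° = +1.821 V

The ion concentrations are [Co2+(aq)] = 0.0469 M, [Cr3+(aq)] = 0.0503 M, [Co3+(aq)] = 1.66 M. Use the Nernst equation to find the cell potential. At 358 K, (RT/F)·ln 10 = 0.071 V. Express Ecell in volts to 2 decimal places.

Co³⁺/Co²⁺ is reduced (cathode, E° = +1.821 V) and Cr³⁺/Cr is oxidized (anode).
The standard potential is +1.821 − (−0.731) = +2.552 V and the balanced reaction transfers n = 3 electrons.
Balancing gives 3 Co3+(aq) + Cr(s) → 3 Co2+(aq) + Cr3+(aq); hence Q = ([Co2+(aq)]^3·[Cr3+(aq)]) / [Co3+(aq)]^3 = 1.13×10^−6 (log Q = −5.945).
By the Nernst equation, E = +2.552 − (0.071/3)·(−5.945) = +2.69 V.

+2.69 V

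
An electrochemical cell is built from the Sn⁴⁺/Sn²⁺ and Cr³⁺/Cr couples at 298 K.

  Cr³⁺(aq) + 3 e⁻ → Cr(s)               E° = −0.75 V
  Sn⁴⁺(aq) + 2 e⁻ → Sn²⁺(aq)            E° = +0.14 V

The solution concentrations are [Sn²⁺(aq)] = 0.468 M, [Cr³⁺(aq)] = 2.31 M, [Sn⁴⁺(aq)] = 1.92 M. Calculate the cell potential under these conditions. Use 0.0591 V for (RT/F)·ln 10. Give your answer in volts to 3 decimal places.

Since E°(Sn⁴⁺/Sn²⁺) > E°(Cr³⁺/Cr), Sn⁴⁺/Sn²⁺ serves as the cathode.
E°cell = E°cat − E°an = +0.14 − (−0.75) = +0.89 V; n = 6.
The balanced reaction is 3 Sn⁴⁺(aq) + 2 Cr(s) → 3 Sn²⁺(aq) + 2 Cr³⁺(aq), so Q = ([Sn²⁺(aq)]^3·[Cr³⁺(aq)]^2) / [Sn⁴⁺(aq)]^3 = 0.0773 and log Q = −1.112.
E = E° − (0.0591/n)·log Q = +0.89 − (0.0591/6)(−1.112) = +0.901 V.

+0.901 V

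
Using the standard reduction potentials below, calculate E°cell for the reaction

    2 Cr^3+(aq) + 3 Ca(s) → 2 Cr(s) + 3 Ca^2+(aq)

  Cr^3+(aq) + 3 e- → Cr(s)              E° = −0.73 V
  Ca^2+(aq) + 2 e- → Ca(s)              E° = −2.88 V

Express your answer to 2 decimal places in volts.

+2.15 V

Cr^3+(aq) gains electrons, so the Cr³⁺/Cr couple is the cathode; the Ca²⁺/Ca couple is the anode.
E°cell = E°(cathode) − E°(anode) = −0.73 − (−2.88) = +2.15 V.
The positive value indicates the reaction is spontaneous as written.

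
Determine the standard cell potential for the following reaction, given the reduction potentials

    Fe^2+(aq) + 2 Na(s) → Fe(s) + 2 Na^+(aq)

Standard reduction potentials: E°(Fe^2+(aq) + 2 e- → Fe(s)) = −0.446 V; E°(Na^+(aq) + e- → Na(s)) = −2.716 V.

Fe^2+(aq) gains electrons, so the Fe²⁺/Fe couple is the cathode; the Na⁺/Na couple is the anode.
E°cell = E°(cathode) − E°(anode) = −0.446 − (−2.716) = +2.270 V.
The positive value indicates the reaction is spontaneous as written.

+2.270 V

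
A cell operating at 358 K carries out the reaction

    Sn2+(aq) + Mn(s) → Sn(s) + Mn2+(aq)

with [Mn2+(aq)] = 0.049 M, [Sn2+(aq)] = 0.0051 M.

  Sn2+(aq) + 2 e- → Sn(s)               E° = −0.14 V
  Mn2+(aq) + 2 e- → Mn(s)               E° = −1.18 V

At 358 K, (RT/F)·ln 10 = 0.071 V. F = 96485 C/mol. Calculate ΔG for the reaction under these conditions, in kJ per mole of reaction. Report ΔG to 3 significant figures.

E°cell = −0.14 − (−1.18) = +1.04 V; the balanced reaction transfers n = 2 electrons.
Here Q = [Mn2+(aq)] / [Sn2+(aq)] = 9.61 (log Q = 0.983), giving E = +1.04 − (0.071/2)·(0.983) = +1.0051 V.
Then ΔG = −nFE = −2 × 96485 × +1.0051 J/mol = −194 kJ/mol.

−194 kJ/mol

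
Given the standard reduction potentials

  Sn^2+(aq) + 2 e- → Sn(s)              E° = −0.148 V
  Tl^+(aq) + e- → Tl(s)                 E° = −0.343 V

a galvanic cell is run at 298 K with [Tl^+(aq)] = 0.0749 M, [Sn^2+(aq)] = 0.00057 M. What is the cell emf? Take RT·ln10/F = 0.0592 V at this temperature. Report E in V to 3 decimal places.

The Sn²⁺/Sn couple has the more positive E°, so it is the cathode; Tl⁺/Tl is the anode.
E°cell = −0.148 − (−0.343) = +0.195 V, with n = 2 electrons transferred.
For the overall reaction Sn^2+(aq) + 2 Tl(s) → Sn(s) + 2 Tl^+(aq), Q = [Tl^+(aq)]^2 / [Sn^2+(aq)] = 9.84, giving log Q = 0.993.
E = E° − (0.0592/n)·log Q = +0.195 − (0.0592/2)(0.993) = +0.166 V.

+0.166 V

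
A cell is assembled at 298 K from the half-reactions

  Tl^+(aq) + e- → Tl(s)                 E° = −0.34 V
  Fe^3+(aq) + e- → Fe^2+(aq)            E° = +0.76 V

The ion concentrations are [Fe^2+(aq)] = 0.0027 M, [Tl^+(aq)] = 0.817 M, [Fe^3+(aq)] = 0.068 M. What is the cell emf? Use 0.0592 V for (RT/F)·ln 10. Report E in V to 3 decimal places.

+1.188 V

The Fe³⁺/Fe²⁺ couple has the more positive E°, so it is the cathode; Tl⁺/Tl is the anode.
E°cell = +0.76 − (−0.34) = +1.10 V, with n = 1 electron transferred.
Balancing gives Fe^3+(aq) + Tl(s) → Fe^2+(aq) + Tl^+(aq); hence Q = ([Fe^2+(aq)]·[Tl^+(aq)]) / [Fe^3+(aq)] = 0.0324 (log Q = −1.489).
E = E° − (0.0592/n)·log Q = +1.10 − (0.0592/1)(−1.489) = +1.188 V.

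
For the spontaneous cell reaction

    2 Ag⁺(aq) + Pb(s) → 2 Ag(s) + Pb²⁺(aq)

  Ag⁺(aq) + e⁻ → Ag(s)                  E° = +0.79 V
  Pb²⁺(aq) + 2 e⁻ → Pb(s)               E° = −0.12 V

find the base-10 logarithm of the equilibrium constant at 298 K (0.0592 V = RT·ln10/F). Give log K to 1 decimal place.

log K = 30.7

The Ag⁺/Ag couple is reduced (cathode); E°cell = +0.79 − (−0.12) = +0.91 V with n = 2.
At equilibrium E = 0, so log K = nE°cell / 0.0592 = (2)(+0.91) / 0.0592 = 30.7.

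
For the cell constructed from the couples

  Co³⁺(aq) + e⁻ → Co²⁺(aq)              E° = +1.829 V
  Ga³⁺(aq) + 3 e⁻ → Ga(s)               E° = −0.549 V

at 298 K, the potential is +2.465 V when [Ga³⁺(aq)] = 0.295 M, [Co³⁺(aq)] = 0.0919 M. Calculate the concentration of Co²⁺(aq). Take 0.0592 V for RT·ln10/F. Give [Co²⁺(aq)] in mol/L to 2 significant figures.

Co³⁺/Co²⁺ is the cathode (higher E°); E°cell = +1.829 − (−0.549) = +2.378 V with n = 3.
Rearranging E = E° − (0.0592/n)·log Q gives log Q = 3(+2.378 − (+2.465))/0.0592 = −4.409.
For 3 Co³⁺(aq) + Ga(s) → 3 Co²⁺(aq) + Ga³⁺(aq), the reaction quotient is Q = ([Co²⁺(aq)]^3·[Ga³⁺(aq)]) / [Co³⁺(aq)]^3.
Substituting the known concentrations and solving, log [Co²⁺(aq)] = −2.330 and [Co²⁺(aq)] = 0.0047 M.

0.0047 M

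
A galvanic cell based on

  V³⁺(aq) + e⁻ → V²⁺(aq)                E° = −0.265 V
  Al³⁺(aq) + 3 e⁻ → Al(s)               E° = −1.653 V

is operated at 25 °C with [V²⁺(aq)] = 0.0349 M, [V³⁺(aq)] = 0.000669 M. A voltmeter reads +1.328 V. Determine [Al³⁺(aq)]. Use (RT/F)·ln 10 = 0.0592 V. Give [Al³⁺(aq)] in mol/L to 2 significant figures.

0.0077 M

V³⁺/V²⁺ is the cathode (higher E°); E°cell = −0.265 − (−1.653) = +1.388 V with n = 3.
Rearranging E = E° − (0.0592/n)·log Q gives log Q = 3(+1.388 − (+1.328))/0.0592 = 3.041.
Balancing electrons gives 3 V³⁺(aq) + Al(s) → 3 V²⁺(aq) + Al³⁺(aq); thus Q = ([V²⁺(aq)]^3·[Al³⁺(aq)]) / [V³⁺(aq)]^3.
Solving for the unknown gives log [Al³⁺(aq)] = −2.111, so [Al³⁺(aq)] ≈ 0.0077 M.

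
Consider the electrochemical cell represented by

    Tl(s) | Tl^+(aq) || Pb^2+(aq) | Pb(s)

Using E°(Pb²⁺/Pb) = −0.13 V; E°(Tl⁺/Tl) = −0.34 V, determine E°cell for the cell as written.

+0.21 V

By convention the left-hand electrode in cell notation is the anode (oxidation) and the right-hand electrode is the cathode (reduction).
E°cell = E°(right) − E°(left) = −0.13 − (−0.34) = +0.21 V.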